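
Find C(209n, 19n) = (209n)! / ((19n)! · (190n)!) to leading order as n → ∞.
C(209n, 19n) ~ (285311670611/10000000000)^(19n) · sqrt(11/(20π·19n))

Write N = 19n. Apply Stirling to each factorial:
  (11N)! ~ sqrt(2π·11N) · (11N/e)^(11N),
  N! ~ sqrt(2π N) · (N/e)^N,
  (10N)! ~ sqrt(2π·10N) · (10N/e)^(10N).
The exponential factors combine to (11N)^(11N) / (N^N · (10N)^(10N)) = 11^(11N)/10^(10N) = (11^11/10^10)^N = (285311670611/10000000000)^N.
The square-root prefactors combine to sqrt(2π·11N) / (sqrt(2π N)·sqrt(2π·10N)) = sqrt(11 / (2π·10·N)) = sqrt(11/(20π·19n)).
Substituting N = 19n: C(209n, 19n) ~ (285311670611/10000000000)^(19n) · sqrt(11/(20π·19n)).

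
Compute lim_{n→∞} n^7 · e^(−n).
lim = 0

Exponentials with base > 1 dominate every fixed polynomial: for any fixed c, n^c / e^n → 0 as n → ∞ (e.g. by the ratio test, or since e^n grows faster than any power of n). Hence n^7 · e^(−n) = n^7 / e^n → 0.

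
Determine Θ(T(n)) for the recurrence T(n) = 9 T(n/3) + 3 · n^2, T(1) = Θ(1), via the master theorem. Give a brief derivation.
T(n) = Θ(n^2 log n)

log_3 9 = 2, and f(n) = 3 · n^2 = Θ(n^(log_3 9)). This is Case 2 of the master theorem: T(n) = Θ(f(n) · log n) = Θ(n^2 log n).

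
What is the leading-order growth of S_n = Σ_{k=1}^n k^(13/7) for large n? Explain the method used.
S_n ~ (7/20) · n^(20/7)

Integral comparison: Σ_{k=1}^n k^(13/7) = ∫_0^n x^(13/7) dx + O(n^(13/7)). The integral is n^(1 + 13/7) / (1 + 13/7) = n^((13+7)/7) / ((13+7)/7) = (7/20) · n^(20/7).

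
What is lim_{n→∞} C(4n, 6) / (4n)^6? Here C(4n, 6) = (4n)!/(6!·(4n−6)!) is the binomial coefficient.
lim = 1/6! = 1/720

With N = 4n → ∞: C(N, 6) / N^6 = [N(N−1)…(N−5)] / (6! · N^6) = (1/6!) · 1 · (1 − 1/(4n)) · … · (1 − 5/(4n)). Each factor → 1 as N → ∞, so the limit is 1/6! = 1/720.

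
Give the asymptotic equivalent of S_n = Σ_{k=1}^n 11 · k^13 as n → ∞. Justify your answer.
S_n ~ 11 · n^14 / 14

By integral comparison (Euler-Maclaurin), Σ_{k=1}^n 11 · k^13 = 11 · ∫_0^n x^13 dx + O(n^13) = 11 · n^14/14 + O(n^13). (Equivalently, Faulhaber's formula gives the same leading term.)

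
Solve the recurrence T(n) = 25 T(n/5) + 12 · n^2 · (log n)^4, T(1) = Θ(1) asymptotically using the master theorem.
T(n) = Θ(n^2 · (log n)^5)

Here log_5 25 = 2 and f(n) = 12 · n^2 · (log n)^4 = Θ(n^(log_5 25) · (log n)^4). This is the extended Case 2 of the master theorem (f matches the critical exponent up to log factors), giving T(n) = Θ(n^(log_5 25) · (log n)^(4+1)) = Θ(n^2 · (log n)^5).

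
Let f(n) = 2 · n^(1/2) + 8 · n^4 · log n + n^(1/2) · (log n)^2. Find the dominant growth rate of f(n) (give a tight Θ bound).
f(n) ∈ Θ(n^4 · log n)

Compare the terms by growth order. For large n, n^a · (log n)^b dominates n^a' · (log n)^b' iff a > a', or (a = a' and b > b'). Ranking the 3 terms shows the dominant one is 8 · n^4 · log n. Hence f(n) ∈ Θ(n^4 · log n).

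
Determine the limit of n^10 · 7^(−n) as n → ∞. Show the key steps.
lim = 0

Exponentials with base > 1 dominate every fixed polynomial: for any fixed c, n^c / 7^n → 0 as n → ∞ (e.g. by the ratio test, or by writing 7^n = e^(n ln 7) and noting e^(n ln 7) / n^c → ∞). Hence n^10 · 7^(−n) = n^10 / 7^n → 0.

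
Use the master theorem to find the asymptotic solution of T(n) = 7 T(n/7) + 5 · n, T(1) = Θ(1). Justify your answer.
T(n) = Θ(n log n)

log_7 7 = 1, and f(n) = 5 · n = Θ(n^(log_7 7)). This is Case 2 of the master theorem: T(n) = Θ(f(n) · log n) = Θ(n log n).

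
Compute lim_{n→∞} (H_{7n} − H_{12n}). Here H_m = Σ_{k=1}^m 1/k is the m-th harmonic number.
lim = ln(7/12)

Euler-Maclaurin gives H_m = ln m + γ + 1/(2m) + O(1/m^2). The γ and O(1/m) terms cancel in the difference:
  H_{7n} − H_{12n} = ln(7n) − ln(12n) + O(1/n) = ln(7/12) + O(1/n).
Hence the limit is ln(7/12).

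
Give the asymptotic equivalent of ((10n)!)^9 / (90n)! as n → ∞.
((10n)!)^9/(90n)! ~ ((2π·10n)^(8/2) / 3) · 9^(−9·10n)  →  0

Write N = 10n. Stirling: N! ~ sqrt(2π N)(N/e)^N and (9N)! ~ sqrt(2π·9N)·(9N/e)^(9N).
  (N!)^9/(9N)! ~ (2π N)^(9/2) (N/e)^(9N) / [sqrt(2π·9N) (9N/e)^(9N)]
     = (2π N)^(9/2) / sqrt(2π·9N) · (N/(9N))^(9N)
     = (2π N)^((9−1)/2) / 3 · 9^(−9N).
Since 9^9 > 1, the factor 9^(−9N) decays exponentially, so the ratio → 0. Substituting N = 10n gives the stated form.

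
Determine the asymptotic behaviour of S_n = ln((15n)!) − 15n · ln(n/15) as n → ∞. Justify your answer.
S_n ~ 15n · (ln 225 − 1) + O(ln n)

Stirling: ln((15n)!) = 15n ln(15n) − 15n + O(ln n).
  S_n = 15n ln(15n) − 15n − 15n ln(n/15) + O(ln n)
      = 15n ln(15n) − 15n ln n + 15n ln 15 − 15n + O(ln n)
      = 15n ln 15 + 15n ln 15 − 15n + O(ln n)
      = 15n (ln 225 − 1) + O(ln n).
Numerically ln(225) − 1 ≈ 4.4161.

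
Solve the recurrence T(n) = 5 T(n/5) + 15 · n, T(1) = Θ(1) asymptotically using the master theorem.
T(n) = Θ(n log n)

log_5 5 = 1, and f(n) = 15 · n = Θ(n^(log_5 5)). This is Case 2 of the master theorem: T(n) = Θ(f(n) · log n) = Θ(n log n).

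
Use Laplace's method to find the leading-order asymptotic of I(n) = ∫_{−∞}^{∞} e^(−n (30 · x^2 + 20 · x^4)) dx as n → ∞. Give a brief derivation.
I(n) ~ sqrt(π/(30n))

φ(x) = 30 · x^2 + 20 · x^4 has its unique global minimum at x* = 0 (since φ'(x) = 60x + 80x^3 = 0 only at x = 0 for real x with both coefficients positive, and φ → ∞ as |x| → ∞). At x* = 0, φ(0) = 0 and φ''(0) = 60. Laplace's method then gives
  I(n) ~ sqrt(2π / (n · φ''(0))) · e^(−n φ(0)) = sqrt(2π / (60n)) = sqrt(π/(30n)).
The 20 · x^4 term contributes only at subleading order (an O(1/n) relative correction).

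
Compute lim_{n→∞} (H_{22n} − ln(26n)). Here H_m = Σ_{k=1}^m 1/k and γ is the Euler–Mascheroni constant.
lim = ln(11/13) + γ

By Euler-Maclaurin, H_m = ln m + γ + O(1/m). So
  H_{22n} − ln(26n) = ln(22n) + γ − ln(26n) + O(1/n)
                       = ln(22/26) + γ + O(1/n).
Hence the limit is ln(22/26) + γ (= ln(11/13)).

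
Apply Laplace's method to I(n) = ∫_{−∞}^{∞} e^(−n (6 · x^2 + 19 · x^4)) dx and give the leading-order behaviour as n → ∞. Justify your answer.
I(n) ~ sqrt(π/(6n))

φ(x) = 6 · x^2 + 19 · x^4 has its unique global minimum at x* = 0 (since φ'(x) = 12x + 76x^3 = 0 only at x = 0 for real x with both coefficients positive, and φ → ∞ as |x| → ∞). At x* = 0, φ(0) = 0 and φ''(0) = 12. Laplace's method then gives
  I(n) ~ sqrt(2π / (n · φ''(0))) · e^(−n φ(0)) = sqrt(2π / (12n)) = sqrt(π/(6n)).
The 19 · x^4 term contributes only at subleading order (an O(1/n) relative correction).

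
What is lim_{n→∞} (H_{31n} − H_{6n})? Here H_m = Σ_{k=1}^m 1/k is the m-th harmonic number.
lim = ln(31/6)

Euler-Maclaurin gives H_m = ln m + γ + 1/(2m) + O(1/m^2). The γ and O(1/m) terms cancel in the difference:
  H_{31n} − H_{6n} = ln(31n) − ln(6n) + O(1/n) = ln(31/6) + O(1/n).
Hence the limit is ln(31/6).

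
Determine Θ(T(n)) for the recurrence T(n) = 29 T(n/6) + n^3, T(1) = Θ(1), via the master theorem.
T(n) = Θ(n^3)

log_6 29 ≈ 1.879. f(n) = n^3 dominates n^(log_6 29) since 3 > 1.879, and the regularity condition a·f(n/b) = 29·(n/6)^3 = (29/216)·n^3 ≤ c·f(n) holds with c = 29/216 ≈ 0.134 < 1. So this is Case 3: T(n) = Θ(f(n)) = Θ(n^3).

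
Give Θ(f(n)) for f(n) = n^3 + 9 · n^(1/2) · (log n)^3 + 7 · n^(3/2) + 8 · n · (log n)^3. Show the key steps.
f(n) ∈ Θ(n^3)

Compare the terms by growth order. For large n, n^a · (log n)^b dominates n^a' · (log n)^b' iff a > a', or (a = a' and b > b'). Ranking the 4 terms shows the dominant one is n^3. Hence f(n) ∈ Θ(n^3).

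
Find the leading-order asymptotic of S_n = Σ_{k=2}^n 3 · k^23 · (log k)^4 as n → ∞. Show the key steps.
S_n ~ n^24 · (log n)^4 / 8

By integral comparison, S_n = ∫_1^n 3 · x^23 · (log x)^4 dx + O(n^23 · (log n)^4). For the integral, the leading term of ∫_1^n x^23 (log x)^4 dx is n^24/24 · (log n)^4 (by repeated integration by parts; each step lowers the log-exponent and produces a relatively O(1/log n) correction). Hence S_n ~ n^24 · (log n)^4 / 8.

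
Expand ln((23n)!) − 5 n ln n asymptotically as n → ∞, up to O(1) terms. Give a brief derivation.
ln((23n)!) − 5 n ln n = 18 n ln n + 23(ln 23 − 1) n + (1/2) ln(2π·23n) + O(1/n)

Stirling: ln((23n)!) = 23n ln(23n) − 23n + (1/2) ln(2π·23n) + O(1/n).
Expand 23n ln(23n) = 23n (ln n + ln 23) = 23n ln n + 23n ln 23.
Subtract 5n ln n: leading term is (23 − 5) n ln n = 18 n ln n. The next term is 23n ln 23 − 23n = 23(ln 23 − 1) n. Then the (1/2) ln(2π·23n) correction.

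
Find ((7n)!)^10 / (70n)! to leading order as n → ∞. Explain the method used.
((7n)!)^10/(70n)! ~ ((2π·7n)^(9/2) / sqrt(10)) · 10^(−10·7n)  →  0

Write N = 7n. Stirling: N! ~ sqrt(2π N)(N/e)^N and (10N)! ~ sqrt(2π·10N)·(10N/e)^(10N).
  (N!)^10/(10N)! ~ (2π N)^(10/2) (N/e)^(10N) / [sqrt(2π·10N) (10N/e)^(10N)]
     = (2π N)^(10/2) / sqrt(2π·10N) · (N/(10N))^(10N)
     = (2π N)^((10−1)/2) / sqrt(10) · 10^(−10N).
Since 10^10 > 1, the factor 10^(−10N) decays exponentially, so the ratio → 0. Substituting N = 7n gives the stated form.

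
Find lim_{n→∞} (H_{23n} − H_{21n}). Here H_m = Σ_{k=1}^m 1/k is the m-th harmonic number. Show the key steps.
lim = ln(23/21)

Euler-Maclaurin gives H_m = ln m + γ + 1/(2m) + O(1/m^2). The γ and O(1/m) terms cancel in the difference:
  H_{23n} − H_{21n} = ln(23n) − ln(21n) + O(1/n) = ln(23/21) + O(1/n).
Hence the limit is ln(23/21).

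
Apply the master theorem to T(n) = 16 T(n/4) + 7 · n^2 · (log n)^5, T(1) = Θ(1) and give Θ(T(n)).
T(n) = Θ(n^2 · (log n)^6)

Here log_4 16 = 2 and f(n) = 7 · n^2 · (log n)^5 = Θ(n^(log_4 16) · (log n)^5). This is the extended Case 2 of the master theorem (f matches the critical exponent up to log factors), giving T(n) = Θ(n^(log_4 16) · (log n)^(5+1)) = Θ(n^2 · (log n)^6).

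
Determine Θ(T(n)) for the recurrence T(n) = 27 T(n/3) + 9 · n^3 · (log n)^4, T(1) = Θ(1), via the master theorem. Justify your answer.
T(n) = Θ(n^3 · (log n)^5)

Here log_3 27 = 3 and f(n) = 9 · n^3 · (log n)^4 = Θ(n^(log_3 27) · (log n)^4). This is the extended Case 2 of the master theorem (f matches the critical exponent up to log factors), giving T(n) = Θ(n^(log_3 27) · (log n)^(4+1)) = Θ(n^3 · (log n)^5).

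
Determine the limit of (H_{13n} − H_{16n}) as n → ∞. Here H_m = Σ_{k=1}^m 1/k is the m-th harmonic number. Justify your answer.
lim = ln(13/16)

Euler-Maclaurin gives H_m = ln m + γ + 1/(2m) + O(1/m^2). The γ and O(1/m) terms cancel in the difference:
  H_{13n} − H_{16n} = ln(13n) − ln(16n) + O(1/n) = ln(13/16) + O(1/n).
Hence the limit is ln(13/16).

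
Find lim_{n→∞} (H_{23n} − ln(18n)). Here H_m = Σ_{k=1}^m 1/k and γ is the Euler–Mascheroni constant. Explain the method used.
lim = ln(23/18) + γ

By Euler-Maclaurin, H_m = ln m + γ + O(1/m). So
  H_{23n} − ln(18n) = ln(23n) + γ − ln(18n) + O(1/n)
                       = ln(23/18) + γ + O(1/n).
Hence the limit is ln(23/18) + γ.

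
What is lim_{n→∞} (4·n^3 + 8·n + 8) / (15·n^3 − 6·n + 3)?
lim = 4/15

For large n the leading n^3 terms dominate both numerator and denominator. Dividing top and bottom by n^3, every other term tends to 0, leaving 4/15.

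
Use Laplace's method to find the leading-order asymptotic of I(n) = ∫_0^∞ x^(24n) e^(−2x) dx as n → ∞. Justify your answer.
I(n) ~ (sqrt(2π·24n) / 2) · (24n/(2e))^(24n)

Write the integrand as exp(24n ln x − 2x) and set f(x) = 24n ln x − 2x. Then f'(x) = 24n/x − 2 = 0 at x* = 24n/2, and f''(x*) = −24n/x*^2 = −2^2/(24n). Laplace's method (interior maximum) gives
  I(n) ~ e^(f(x*)) · sqrt(2π / |f''(x*)|)
        = exp(24n ln(24n/2) − 24n) · sqrt(2π · 24n / 2^2)
        = (24n/2)^(24n) e^(−24n) · sqrt(2π·24n) / 2
        = (sqrt(2π·24n) / 2) · (24n/(2e))^(24n).
This matches Γ(24n+1)/2^(24n+1) with Stirling applied to Γ.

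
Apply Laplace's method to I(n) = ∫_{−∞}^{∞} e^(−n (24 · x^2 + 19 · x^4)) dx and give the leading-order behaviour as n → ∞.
I(n) ~ sqrt(π/(24n))

φ(x) = 24 · x^2 + 19 · x^4 has its unique global minimum at x* = 0 (since φ'(x) = 48x + 76x^3 = 0 only at x = 0 for real x with both coefficients positive, and φ → ∞ as |x| → ∞). At x* = 0, φ(0) = 0 and φ''(0) = 48. Laplace's method then gives
  I(n) ~ sqrt(2π / (n · φ''(0))) · e^(−n φ(0)) = sqrt(2π / (48n)) = sqrt(π/(24n)).
The 19 · x^4 term contributes only at subleading order (an O(1/n) relative correction).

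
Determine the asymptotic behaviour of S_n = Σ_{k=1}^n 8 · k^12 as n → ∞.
S_n ~ 8 · n^13 / 13

By integral comparison (Euler-Maclaurin), Σ_{k=1}^n 8 · k^12 = 8 · ∫_0^n x^12 dx + O(n^12) = 8 · n^13/13 + O(n^12). (Equivalently, Faulhaber's formula gives the same leading term.)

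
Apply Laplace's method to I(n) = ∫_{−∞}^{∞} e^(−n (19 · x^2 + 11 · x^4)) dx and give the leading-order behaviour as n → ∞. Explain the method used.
I(n) ~ sqrt(π/(19n))

φ(x) = 19 · x^2 + 11 · x^4 has its unique global minimum at x* = 0 (since φ'(x) = 38x + 44x^3 = 0 only at x = 0 for real x with both coefficients positive, and φ → ∞ as |x| → ∞). At x* = 0, φ(0) = 0 and φ''(0) = 38. Laplace's method then gives
  I(n) ~ sqrt(2π / (n · φ''(0))) · e^(−n φ(0)) = sqrt(2π / (38n)) = sqrt(π/(19n)).
The 11 · x^4 term contributes only at subleading order (an O(1/n) relative correction).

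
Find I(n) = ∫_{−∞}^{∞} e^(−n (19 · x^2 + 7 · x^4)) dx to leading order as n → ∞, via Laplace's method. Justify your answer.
I(n) ~ sqrt(π/(19n))

φ(x) = 19 · x^2 + 7 · x^4 has its unique global minimum at x* = 0 (since φ'(x) = 38x + 28x^3 = 0 only at x = 0 for real x with both coefficients positive, and φ → ∞ as |x| → ∞). At x* = 0, φ(0) = 0 and φ''(0) = 38. Laplace's method then gives
  I(n) ~ sqrt(2π / (n · φ''(0))) · e^(−n φ(0)) = sqrt(2π / (38n)) = sqrt(π/(19n)).
The 7 · x^4 term contributes only at subleading order (an O(1/n) relative correction).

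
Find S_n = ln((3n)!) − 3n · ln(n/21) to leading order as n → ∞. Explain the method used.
S_n ~ 3n · (ln 63 − 1) + O(ln n)

Stirling: ln((3n)!) = 3n ln(3n) − 3n + O(ln n).
  S_n = 3n ln(3n) − 3n − 3n ln(n/21) + O(ln n)
      = 3n ln(3n) − 3n ln n + 3n ln 21 − 3n + O(ln n)
      = 3n ln 3 + 3n ln 21 − 3n + O(ln n)
      = 3n (ln 63 − 1) + O(ln n).
Numerically ln(63) − 1 ≈ 3.1431.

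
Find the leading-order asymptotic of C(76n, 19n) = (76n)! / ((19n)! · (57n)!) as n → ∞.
C(76n, 19n) ~ (256/27)^(19n) · sqrt(2/(3π·19n))

Write N = 19n. Apply Stirling to each factorial:
  (4N)! ~ sqrt(2π·4N) · (4N/e)^(4N),
  N! ~ sqrt(2π N) · (N/e)^N,
  (3N)! ~ sqrt(2π·3N) · (3N/e)^(3N).
The exponential factors combine to (4N)^(4N) / (N^N · (3N)^(3N)) = 4^(4N)/3^(3N) = (4^4/3^3)^N = (256/27)^N.
The square-root prefactors combine to sqrt(2π·4N) / (sqrt(2π N)·sqrt(2π·3N)) = sqrt(4 / (2π·3·N)) = sqrt(2/(3π·19n)).
Substituting N = 19n: C(76n, 19n) ~ (256/27)^(19n) · sqrt(2/(3π·19n)).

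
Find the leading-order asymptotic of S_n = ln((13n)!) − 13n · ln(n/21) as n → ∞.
S_n ~ 13n · (ln 273 − 1) + O(ln n)

Stirling: ln((13n)!) = 13n ln(13n) − 13n + O(ln n).
  S_n = 13n ln(13n) − 13n − 13n ln(n/21) + O(ln n)
      = 13n ln(13n) − 13n ln n + 13n ln 21 − 13n + O(ln n)
      = 13n ln 13 + 13n ln 21 − 13n + O(ln n)
      = 13n (ln 273 − 1) + O(ln n).
Numerically ln(273) − 1 ≈ 4.6095.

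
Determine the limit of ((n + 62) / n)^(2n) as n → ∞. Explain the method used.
lim = e^124

Rewrite as (1 + 62/n)^(2n). By the standard limit (1 + x/n)^n → e^x, we have (1 + 62/n)^n → e^62, and raising to the 2nd power gives e^124.
More precisely, ln[(1 + 62/n)^(2n)] = 2n · ln(1 + 62/n) = 2n · (62/n + O(1/n^2)) = 124 + O(1/n) → 124.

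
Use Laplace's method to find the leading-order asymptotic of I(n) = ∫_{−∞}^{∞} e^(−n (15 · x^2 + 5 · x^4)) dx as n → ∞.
I(n) ~ sqrt(π/(15n))

φ(x) = 15 · x^2 + 5 · x^4 has its unique global minimum at x* = 0 (since φ'(x) = 30x + 20x^3 = 0 only at x = 0 for real x with both coefficients positive, and φ → ∞ as |x| → ∞). At x* = 0, φ(0) = 0 and φ''(0) = 30. Laplace's method then gives
  I(n) ~ sqrt(2π / (n · φ''(0))) · e^(−n φ(0)) = sqrt(2π / (30n)) = sqrt(π/(15n)).
The 5 · x^4 term contributes only at subleading order (an O(1/n) relative correction).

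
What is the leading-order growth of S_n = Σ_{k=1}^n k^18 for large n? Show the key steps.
S_n ~ n^19 / 19

By integral comparison (Euler-Maclaurin), Σ_{k=1}^n k^18 = ∫_0^n x^18 dx + O(n^18) = n^19/19 + O(n^18). (Equivalently, Faulhaber's formula gives the same leading term.)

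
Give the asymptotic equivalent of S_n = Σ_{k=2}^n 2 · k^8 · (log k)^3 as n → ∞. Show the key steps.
S_n ~ 2 · n^9 · (log n)^3 / 9

By integral comparison, S_n = ∫_1^n 2 · x^8 · (log x)^3 dx + O(n^8 · (log n)^3). For the integral, the leading term of ∫_1^n x^8 (log x)^3 dx is n^9/9 · (log n)^3 (by repeated integration by parts; each step lowers the log-exponent and produces a relatively O(1/log n) correction). Hence S_n ~ 2 · n^9 · (log n)^3 / 9.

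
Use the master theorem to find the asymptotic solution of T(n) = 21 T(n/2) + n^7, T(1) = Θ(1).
T(n) = Θ(n^7)

log_2 21 ≈ 4.392. f(n) = n^7 dominates n^(log_2 21) since 7 > 4.392, and the regularity condition a·f(n/b) = 21·(n/2)^7 = (21/128)·n^7 ≤ c·f(n) holds with c = 21/128 ≈ 0.164 < 1. So this is Case 3: T(n) = Θ(f(n)) = Θ(n^7).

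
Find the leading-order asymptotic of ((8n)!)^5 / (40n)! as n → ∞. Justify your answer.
((8n)!)^5/(40n)! ~ ((2π·8n)^(4/2) / sqrt(5)) · 5^(−5·8n)  →  0

Write N = 8n. Stirling: N! ~ sqrt(2π N)(N/e)^N and (5N)! ~ sqrt(2π·5N)·(5N/e)^(5N).
  (N!)^5/(5N)! ~ (2π N)^(5/2) (N/e)^(5N) / [sqrt(2π·5N) (5N/e)^(5N)]
     = (2π N)^(5/2) / sqrt(2π·5N) · (N/(5N))^(5N)
     = (2π N)^((5−1)/2) / sqrt(5) · 5^(−5N).
Since 5^5 > 1, the factor 5^(−5N) decays exponentially, so the ratio → 0. Substituting N = 8n gives the stated form.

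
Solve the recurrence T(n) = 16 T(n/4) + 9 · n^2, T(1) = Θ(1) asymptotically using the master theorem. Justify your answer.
T(n) = Θ(n^2 log n)

log_4 16 = 2, and f(n) = 9 · n^2 = Θ(n^(log_4 16)). This is Case 2 of the master theorem: T(n) = Θ(f(n) · log n) = Θ(n^2 log n).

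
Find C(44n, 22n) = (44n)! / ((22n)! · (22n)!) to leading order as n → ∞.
C(44n, 22n) ~ (4)^(22n) · sqrt(1/(π·22n))

Write N = 22n. Apply Stirling to each factorial:
  (2N)! ~ sqrt(2π·2N) · (2N/e)^(2N),
  N! ~ sqrt(2π N) · (N/e)^N,
  (1N)! ~ sqrt(2π·1N) · (1N/e)^(1N).
The exponential factors combine to (2N)^(2N) / (N^N · (1N)^(1N)) = 2^(2N)/1^(1N) = (2^2/1^1)^N = (4)^N.
The square-root prefactors combine to sqrt(2π·2N) / (sqrt(2π N)·sqrt(2π·1N)) = sqrt(2 / (2π·1·N)) = sqrt(1/(π·22n)).
Substituting N = 22n: C(44n, 22n) ~ (4)^(22n) · sqrt(1/(π·22n)).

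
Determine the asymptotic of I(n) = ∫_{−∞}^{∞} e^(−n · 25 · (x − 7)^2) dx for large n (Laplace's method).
I(n) = sqrt(π/(25n))

Here φ(x) = 25 · (x − 7)^2 has its unique minimum at x* = 7 with φ(x*) = 0 and φ''(x*) = 50. Laplace's method gives
  I(n) ~ e^(−n φ(x*)) · sqrt(2π / (n · φ''(x*))) = sqrt(2π / (50n)) = sqrt(π/(25n)).
This is exact: substituting u = (x − 7)·sqrt(25n) gives I(n) = (1/sqrt(25n)) ∫_{−∞}^{∞} e^(−u^2) du = sqrt(π/(25n)).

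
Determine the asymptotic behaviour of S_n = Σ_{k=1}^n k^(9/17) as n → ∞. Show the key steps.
S_n ~ (17/26) · n^(26/17)

Integral comparison: Σ_{k=1}^n k^(9/17) = ∫_0^n x^(9/17) dx + O(n^(9/17)). The integral is n^(1 + 9/17) / (1 + 9/17) = n^((9+17)/17) / ((9+17)/17) = (17/26) · n^(26/17).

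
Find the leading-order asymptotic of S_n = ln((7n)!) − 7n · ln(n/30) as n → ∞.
S_n ~ 7n · (ln 210 − 1) + O(ln n)

Stirling: ln((7n)!) = 7n ln(7n) − 7n + O(ln n).
  S_n = 7n ln(7n) − 7n − 7n ln(n/30) + O(ln n)
      = 7n ln(7n) − 7n ln n + 7n ln 30 − 7n + O(ln n)
      = 7n ln 7 + 7n ln 30 − 7n + O(ln n)
      = 7n (ln 210 − 1) + O(ln n).
Numerically ln(210) − 1 ≈ 4.3471.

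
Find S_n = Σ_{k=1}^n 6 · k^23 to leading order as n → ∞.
S_n ~ n^24 / 4

By integral comparison (Euler-Maclaurin), Σ_{k=1}^n 6 · k^23 = 6 · ∫_0^n x^23 dx + O(n^23) = 6 · n^24/24 = n^24 / 4 + O(n^23). (Equivalently, Faulhaber's formula gives the same leading term.)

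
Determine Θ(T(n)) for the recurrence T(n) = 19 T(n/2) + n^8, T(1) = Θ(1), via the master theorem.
T(n) = Θ(n^8)

log_2 19 ≈ 4.248. f(n) = n^8 dominates n^(log_2 19) since 8 > 4.248, and the regularity condition a·f(n/b) = 19·(n/2)^8 = (19/256)·n^8 ≤ c·f(n) holds with c = 19/256 ≈ 0.0742 < 1. So this is Case 3: T(n) = Θ(f(n)) = Θ(n^8).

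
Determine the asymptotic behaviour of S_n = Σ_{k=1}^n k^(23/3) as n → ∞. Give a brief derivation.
S_n ~ (3/26) · n^(26/3)

Integral comparison: Σ_{k=1}^n k^(23/3) = ∫_0^n x^(23/3) dx + O(n^(23/3)). The integral is n^(1 + 23/3) / (1 + 23/3) = n^((23+3)/3) / ((23+3)/3) = (3/26) · n^(26/3).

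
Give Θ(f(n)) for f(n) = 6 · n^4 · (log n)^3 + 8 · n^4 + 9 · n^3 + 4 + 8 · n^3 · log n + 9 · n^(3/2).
f(n) ∈ Θ(n^4 · (log n)^3)

Compare the terms by growth order. For large n, n^a · (log n)^b dominates n^a' · (log n)^b' iff a > a', or (a = a' and b > b'). Ranking the 6 terms shows the dominant one is 6 · n^4 · (log n)^3. Hence f(n) ∈ Θ(n^4 · (log n)^3).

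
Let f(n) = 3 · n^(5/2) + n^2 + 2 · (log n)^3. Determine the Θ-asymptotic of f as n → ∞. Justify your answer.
f(n) ∈ Θ(n^(5/2))

Compare the terms by growth order. For large n, n^a · (log n)^b dominates n^a' · (log n)^b' iff a > a', or (a = a' and b > b'). Ranking the 3 terms shows the dominant one is 3 · n^(5/2). Hence f(n) ∈ Θ(n^(5/2)).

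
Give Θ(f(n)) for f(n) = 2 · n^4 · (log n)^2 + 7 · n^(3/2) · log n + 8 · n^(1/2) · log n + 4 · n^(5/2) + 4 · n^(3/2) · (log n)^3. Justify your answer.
f(n) ∈ Θ(n^4 · (log n)^2)

Compare the terms by growth order. For large n, n^a · (log n)^b dominates n^a' · (log n)^b' iff a > a', or (a = a' and b > b'). Ranking the 5 terms shows the dominant one is 2 · n^4 · (log n)^2. Hence f(n) ∈ Θ(n^4 · (log n)^2).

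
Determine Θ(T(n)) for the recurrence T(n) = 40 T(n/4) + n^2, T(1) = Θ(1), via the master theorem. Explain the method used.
T(n) = Θ(n^(log_4 40))

Master theorem: compare f(n) = n^2 to n^(log_4 40) where log_4 40 ≈ 2.661. Since 2 < log_4 40, we have f(n) = O(n^(log_4 40 − ε)) for some ε > 0 — Case 1. Hence T(n) = Θ(n^(log_4 40)).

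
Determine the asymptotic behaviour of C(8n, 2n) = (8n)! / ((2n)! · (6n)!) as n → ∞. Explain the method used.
C(8n, 2n) ~ (256/27)^(2n) · sqrt(2/(3π·2n))

Write N = 2n. Apply Stirling to each factorial:
  (4N)! ~ sqrt(2π·4N) · (4N/e)^(4N),
  N! ~ sqrt(2π N) · (N/e)^N,
  (3N)! ~ sqrt(2π·3N) · (3N/e)^(3N).
The exponential factors combine to (4N)^(4N) / (N^N · (3N)^(3N)) = 4^(4N)/3^(3N) = (4^4/3^3)^N = (256/27)^N.
The square-root prefactors combine to sqrt(2π·4N) / (sqrt(2π N)·sqrt(2π·3N)) = sqrt(4 / (2π·3·N)) = sqrt(2/(3π·2n)).
Substituting N = 2n: C(8n, 2n) ~ (256/27)^(2n) · sqrt(2/(3π·2n)).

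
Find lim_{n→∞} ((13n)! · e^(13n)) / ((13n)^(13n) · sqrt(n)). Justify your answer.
lim = sqrt(2π·13)

Stirling: (13n)! ~ sqrt(2π·13n) · (13n/e)^(13n). Hence
  (13n)! · e^(13n) / (13n)^(13n) ~ sqrt(2π·13n).
Dividing by sqrt(n): sqrt(2π·13n) / sqrt(n) = sqrt(2π·13) · n^((1−1)/2), so the limit is sqrt(2π·13).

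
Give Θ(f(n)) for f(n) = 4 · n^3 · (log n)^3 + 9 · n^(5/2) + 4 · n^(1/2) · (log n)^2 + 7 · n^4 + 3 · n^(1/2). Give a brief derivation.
f(n) ∈ Θ(n^4)

Compare the terms by growth order. For large n, n^a · (log n)^b dominates n^a' · (log n)^b' iff a > a', or (a = a' and b > b'). Ranking the 5 terms shows the dominant one is 7 · n^4. Hence f(n) ∈ Θ(n^4).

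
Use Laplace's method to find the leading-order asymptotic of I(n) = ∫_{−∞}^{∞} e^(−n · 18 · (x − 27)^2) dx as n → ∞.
I(n) = sqrt(π/(18n))

Here φ(x) = 18 · (x − 27)^2 has its unique minimum at x* = 27 with φ(x*) = 0 and φ''(x*) = 36. Laplace's method gives
  I(n) ~ e^(−n φ(x*)) · sqrt(2π / (n · φ''(x*))) = sqrt(2π / (36n)) = sqrt(π/(18n)).
This is exact: substituting u = (x − 27)·sqrt(18n) gives I(n) = (1/sqrt(18n)) ∫_{−∞}^{∞} e^(−u^2) du = sqrt(π/(18n)).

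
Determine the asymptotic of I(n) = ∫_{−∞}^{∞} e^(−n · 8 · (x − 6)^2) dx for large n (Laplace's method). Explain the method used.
I(n) = sqrt(π/(8n))

Here φ(x) = 8 · (x − 6)^2 has its unique minimum at x* = 6 with φ(x*) = 0 and φ''(x*) = 16. Laplace's method gives
  I(n) ~ e^(−n φ(x*)) · sqrt(2π / (n · φ''(x*))) = sqrt(2π / (16n)) = sqrt(π/(8n)).
This is exact: substituting u = (x − 6)·sqrt(8n) gives I(n) = (1/sqrt(8n)) ∫_{−∞}^{∞} e^(−u^2) du = sqrt(π/(8n)).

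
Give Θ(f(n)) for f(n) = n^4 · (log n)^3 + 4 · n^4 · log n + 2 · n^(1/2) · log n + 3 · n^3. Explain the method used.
f(n) ∈ Θ(n^4 · (log n)^3)

Compare the terms by growth order. For large n, n^a · (log n)^b dominates n^a' · (log n)^b' iff a > a', or (a = a' and b > b'). Ranking the 4 terms shows the dominant one is n^4 · (log n)^3. Hence f(n) ∈ Θ(n^4 · (log n)^3).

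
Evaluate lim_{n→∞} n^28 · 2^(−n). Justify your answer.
lim = 0

Exponentials with base > 1 dominate every fixed polynomial: for any fixed c, n^c / 2^n → 0 as n → ∞ (e.g. by the ratio test, or by writing 2^n = e^(n ln 2) and noting e^(n ln 2) / n^c → ∞). Hence n^28 · 2^(−n) = n^28 / 2^n → 0.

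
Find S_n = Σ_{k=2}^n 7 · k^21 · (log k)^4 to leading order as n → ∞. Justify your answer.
S_n ~ 7 · n^22 · (log n)^4 / 22

By integral comparison, S_n = ∫_1^n 7 · x^21 · (log x)^4 dx + O(n^21 · (log n)^4). For the integral, the leading term of ∫_1^n x^21 (log x)^4 dx is n^22/22 · (log n)^4 (by repeated integration by parts; each step lowers the log-exponent and produces a relatively O(1/log n) correction). Hence S_n ~ 7 · n^22 · (log n)^4 / 22.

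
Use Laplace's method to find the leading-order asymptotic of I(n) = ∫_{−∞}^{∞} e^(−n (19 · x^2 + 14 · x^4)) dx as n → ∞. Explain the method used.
I(n) ~ sqrt(π/(19n))

φ(x) = 19 · x^2 + 14 · x^4 has its unique global minimum at x* = 0 (since φ'(x) = 38x + 56x^3 = 0 only at x = 0 for real x with both coefficients positive, and φ → ∞ as |x| → ∞). At x* = 0, φ(0) = 0 and φ''(0) = 38. Laplace's method then gives
  I(n) ~ sqrt(2π / (n · φ''(0))) · e^(−n φ(0)) = sqrt(2π / (38n)) = sqrt(π/(19n)).
The 14 · x^4 term contributes only at subleading order (an O(1/n) relative correction).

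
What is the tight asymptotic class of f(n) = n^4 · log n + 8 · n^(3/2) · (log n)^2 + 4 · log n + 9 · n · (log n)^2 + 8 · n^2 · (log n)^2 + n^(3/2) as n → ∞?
f(n) ∈ Θ(n^4 · log n)

Compare the terms by growth order. For large n, n^a · (log n)^b dominates n^a' · (log n)^b' iff a > a', or (a = a' and b > b'). Ranking the 6 terms shows the dominant one is n^4 · log n. Hence f(n) ∈ Θ(n^4 · log n).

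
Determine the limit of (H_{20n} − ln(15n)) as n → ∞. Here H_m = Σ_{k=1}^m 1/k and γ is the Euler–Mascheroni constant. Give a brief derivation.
lim = ln(4/3) + γ

By Euler-Maclaurin, H_m = ln m + γ + O(1/m). So
  H_{20n} − ln(15n) = ln(20n) + γ − ln(15n) + O(1/n)
                       = ln(20/15) + γ + O(1/n).
Hence the limit is ln(20/15) + γ (= ln(4/3)).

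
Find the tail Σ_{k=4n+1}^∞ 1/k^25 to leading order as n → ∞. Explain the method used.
Σ_{k>4n} 1/k^25 ~ 1/(24 · (4n)^24)

Compare to the integral: ∫_{4n}^∞ x^(−25) dx = [−x^(−24)/24]_{4n}^∞ = 1/((25−1)·(4n)^24). Euler-Maclaurin then gives
  Σ_{k>4n} 1/k^25 = ∫_{4n}^∞ dx/x^25 − 1/(2·(4n)^25) + O(1/(4n)^26).
(Equivalently this is ζ(25) − Σ_{k≤4n} 1/k^25.)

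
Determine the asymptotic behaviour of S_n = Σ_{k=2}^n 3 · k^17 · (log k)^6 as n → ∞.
S_n ~ n^18 · (log n)^6 / 6

By integral comparison, S_n = ∫_1^n 3 · x^17 · (log x)^6 dx + O(n^17 · (log n)^6). For the integral, the leading term of ∫_1^n x^17 (log x)^6 dx is n^18/18 · (log n)^6 (by repeated integration by parts; each step lowers the log-exponent and produces a relatively O(1/log n) correction). Hence S_n ~ n^18 · (log n)^6 / 6.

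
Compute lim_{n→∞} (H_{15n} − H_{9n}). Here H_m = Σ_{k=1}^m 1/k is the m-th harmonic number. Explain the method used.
lim = ln(15/9) = ln(5/3)

Euler-Maclaurin gives H_m = ln m + γ + 1/(2m) + O(1/m^2). The γ and O(1/m) terms cancel in the difference:
  H_{15n} − H_{9n} = ln(15n) − ln(9n) + O(1/n) = ln(15/9) + O(1/n).
Hence the limit is ln(15/9) = ln(5/3).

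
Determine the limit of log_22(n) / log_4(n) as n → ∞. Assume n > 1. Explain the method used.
lim = ln(4) / ln(22) = log_22(4)

Change of base: log_22(n) = ln n / ln 22 and log_4(n) = ln n / ln 4. The ratio is (ln n / ln 22) · (ln 4 / ln n) = ln 4 / ln 22, a constant independent of n. So the limit is ln 4 / ln 22 = log_22(4).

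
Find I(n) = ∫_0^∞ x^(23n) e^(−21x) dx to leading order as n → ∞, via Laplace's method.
I(n) ~ (sqrt(2π·23n) / 21) · (23n/(21e))^(23n)

Write the integrand as exp(23n ln x − 21x) and set f(x) = 23n ln x − 21x. Then f'(x) = 23n/x − 21 = 0 at x* = 23n/21, and f''(x*) = −23n/x*^2 = −21^2/(23n). Laplace's method (interior maximum) gives
  I(n) ~ e^(f(x*)) · sqrt(2π / |f''(x*)|)
        = exp(23n ln(23n/21) − 23n) · sqrt(2π · 23n / 21^2)
        = (23n/21)^(23n) e^(−23n) · sqrt(2π·23n) / 21
        = (sqrt(2π·23n) / 21) · (23n/(21e))^(23n).
This matches Γ(23n+1)/21^(23n+1) with Stirling applied to Γ.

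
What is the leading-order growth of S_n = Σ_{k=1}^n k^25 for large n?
S_n ~ n^26 / 26

By integral comparison (Euler-Maclaurin), Σ_{k=1}^n k^25 = ∫_0^n x^25 dx + O(n^25) = n^26/26 + O(n^25). (Equivalently, Faulhaber's formula gives the same leading term.)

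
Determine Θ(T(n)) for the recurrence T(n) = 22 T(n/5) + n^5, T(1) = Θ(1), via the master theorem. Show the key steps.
T(n) = Θ(n^5)

log_5 22 ≈ 1.921. f(n) = n^5 dominates n^(log_5 22) since 5 > 1.921, and the regularity condition a·f(n/b) = 22·(n/5)^5 = (22/3125)·n^5 ≤ c·f(n) holds with c = 22/3125 ≈ 0.00704 < 1. So this is Case 3: T(n) = Θ(f(n)) = Θ(n^5).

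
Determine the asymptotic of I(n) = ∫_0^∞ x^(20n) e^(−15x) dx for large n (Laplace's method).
I(n) ~ (sqrt(2π·20n) / 15) · (20n/(15e))^(20n)

Write the integrand as exp(20n ln x − 15x) and set f(x) = 20n ln x − 15x. Then f'(x) = 20n/x − 15 = 0 at x* = 20n/15, and f''(x*) = −20n/x*^2 = −15^2/(20n). Laplace's method (interior maximum) gives
  I(n) ~ e^(f(x*)) · sqrt(2π / |f''(x*)|)
        = exp(20n ln(20n/15) − 20n) · sqrt(2π · 20n / 15^2)
        = (20n/15)^(20n) e^(−20n) · sqrt(2π·20n) / 15
        = (sqrt(2π·20n) / 15) · (20n/(15e))^(20n).
This matches Γ(20n+1)/15^(20n+1) with Stirling applied to Γ.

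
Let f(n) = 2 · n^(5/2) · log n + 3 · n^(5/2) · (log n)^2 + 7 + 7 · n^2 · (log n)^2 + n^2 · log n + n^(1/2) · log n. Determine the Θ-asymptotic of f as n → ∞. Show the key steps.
f(n) ∈ Θ(n^(5/2) · (log n)^2)

Compare the terms by growth order. For large n, n^a · (log n)^b dominates n^a' · (log n)^b' iff a > a', or (a = a' and b > b'). Ranking the 6 terms shows the dominant one is 3 · n^(5/2) · (log n)^2. Hence f(n) ∈ Θ(n^(5/2) · (log n)^2).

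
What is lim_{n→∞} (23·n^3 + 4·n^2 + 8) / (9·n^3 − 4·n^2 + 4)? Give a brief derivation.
lim = 23/9

For large n the leading n^3 terms dominate both numerator and denominator. Dividing top and bottom by n^3, every other term tends to 0, leaving 23/9.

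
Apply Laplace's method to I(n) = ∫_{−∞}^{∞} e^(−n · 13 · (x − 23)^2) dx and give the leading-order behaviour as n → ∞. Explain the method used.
I(n) = sqrt(π/(13n))

Here φ(x) = 13 · (x − 23)^2 has its unique minimum at x* = 23 with φ(x*) = 0 and φ''(x*) = 26. Laplace's method gives
  I(n) ~ e^(−n φ(x*)) · sqrt(2π / (n · φ''(x*))) = sqrt(2π / (26n)) = sqrt(π/(13n)).
This is exact: substituting u = (x − 23)·sqrt(13n) gives I(n) = (1/sqrt(13n)) ∫_{−∞}^{∞} e^(−u^2) du = sqrt(π/(13n)).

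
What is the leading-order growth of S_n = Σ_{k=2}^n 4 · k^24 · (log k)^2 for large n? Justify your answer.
S_n ~ 4 · n^25 · (log n)^2 / 25

By integral comparison, S_n = ∫_1^n 4 · x^24 · (log x)^2 dx + O(n^24 · (log n)^2). For the integral, the leading term of ∫_1^n x^24 (log x)^2 dx is n^25/25 · (log n)^2 (by repeated integration by parts; each step lowers the log-exponent and produces a relatively O(1/log n) correction). Hence S_n ~ 4 · n^25 · (log n)^2 / 25.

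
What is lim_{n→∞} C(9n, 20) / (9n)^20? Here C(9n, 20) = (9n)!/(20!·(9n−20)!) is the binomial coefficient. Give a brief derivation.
lim = 1/20! = 1/2432902008176640000

With N = 9n → ∞: C(N, 20) / N^20 = [N(N−1)…(N−19)] / (20! · N^20) = (1/20!) · 1 · (1 − 1/(9n)) · … · (1 − 19/(9n)). Each factor → 1 as N → ∞, so the limit is 1/20! = 1/2432902008176640000.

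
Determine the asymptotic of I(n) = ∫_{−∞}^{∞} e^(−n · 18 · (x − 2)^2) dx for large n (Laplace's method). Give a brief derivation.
I(n) = sqrt(π/(18n))

Here φ(x) = 18 · (x − 2)^2 has its unique minimum at x* = 2 with φ(x*) = 0 and φ''(x*) = 36. Laplace's method gives
  I(n) ~ e^(−n φ(x*)) · sqrt(2π / (n · φ''(x*))) = sqrt(2π / (36n)) = sqrt(π/(18n)).
This is exact: substituting u = (x − 2)·sqrt(18n) gives I(n) = (1/sqrt(18n)) ∫_{−∞}^{∞} e^(−u^2) du = sqrt(π/(18n)).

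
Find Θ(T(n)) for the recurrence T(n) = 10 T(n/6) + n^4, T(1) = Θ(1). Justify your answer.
T(n) = Θ(n^4)

log_6 10 ≈ 1.285. f(n) = n^4 dominates n^(log_6 10) since 4 > 1.285, and the regularity condition a·f(n/b) = 10·(n/6)^4 = (10/1296)·n^4 ≤ c·f(n) holds with c = 10/1296 ≈ 0.00772 < 1. So this is Case 3: T(n) = Θ(f(n)) = Θ(n^4).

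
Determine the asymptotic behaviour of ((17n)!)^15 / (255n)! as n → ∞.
((17n)!)^15/(255n)! ~ ((2π·17n)^(14/2) / sqrt(15)) · 15^(−15·17n)  →  0

Write N = 17n. Stirling: N! ~ sqrt(2π N)(N/e)^N and (15N)! ~ sqrt(2π·15N)·(15N/e)^(15N).
  (N!)^15/(15N)! ~ (2π N)^(15/2) (N/e)^(15N) / [sqrt(2π·15N) (15N/e)^(15N)]
     = (2π N)^(15/2) / sqrt(2π·15N) · (N/(15N))^(15N)
     = (2π N)^((15−1)/2) / sqrt(15) · 15^(−15N).
Since 15^15 > 1, the factor 15^(−15N) decays exponentially, so the ratio → 0. Substituting N = 17n gives the stated form.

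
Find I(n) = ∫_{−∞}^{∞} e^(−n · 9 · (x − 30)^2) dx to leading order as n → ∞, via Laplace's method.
I(n) = sqrt(π/(9n))

Here φ(x) = 9 · (x − 30)^2 has its unique minimum at x* = 30 with φ(x*) = 0 and φ''(x*) = 18. Laplace's method gives
  I(n) ~ e^(−n φ(x*)) · sqrt(2π / (n · φ''(x*))) = sqrt(2π / (18n)) = sqrt(π/(9n)).
This is exact: substituting u = (x − 30)·sqrt(9n) gives I(n) = (1/sqrt(9n)) ∫_{−∞}^{∞} e^(−u^2) du = sqrt(π/(9n)).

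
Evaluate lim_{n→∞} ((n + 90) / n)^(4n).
lim = e^360

Rewrite as (1 + 90/n)^(4n). By the standard limit (1 + x/n)^n → e^x, we have (1 + 90/n)^n → e^90, and raising to the 4th power gives e^360.
More precisely, ln[(1 + 90/n)^(4n)] = 4n · ln(1 + 90/n) = 4n · (90/n + O(1/n^2)) = 360 + O(1/n) → 360.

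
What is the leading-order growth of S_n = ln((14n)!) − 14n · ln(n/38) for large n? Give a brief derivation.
S_n ~ 14n · (ln 532 − 1) + O(ln n)

Stirling: ln((14n)!) = 14n ln(14n) − 14n + O(ln n).
  S_n = 14n ln(14n) − 14n − 14n ln(n/38) + O(ln n)
      = 14n ln(14n) − 14n ln n + 14n ln 38 − 14n + O(ln n)
      = 14n ln 14 + 14n ln 38 − 14n + O(ln n)
      = 14n (ln 532 − 1) + O(ln n).
Numerically ln(532) − 1 ≈ 5.2766.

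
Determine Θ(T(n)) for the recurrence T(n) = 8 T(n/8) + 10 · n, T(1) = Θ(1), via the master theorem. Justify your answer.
T(n) = Θ(n log n)

log_8 8 = 1, and f(n) = 10 · n = Θ(n^(log_8 8)). This is Case 2 of the master theorem: T(n) = Θ(f(n) · log n) = Θ(n log n).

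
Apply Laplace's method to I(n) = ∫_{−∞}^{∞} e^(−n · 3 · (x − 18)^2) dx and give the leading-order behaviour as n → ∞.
I(n) = sqrt(π/(3n))

Here φ(x) = 3 · (x − 18)^2 has its unique minimum at x* = 18 with φ(x*) = 0 and φ''(x*) = 6. Laplace's method gives
  I(n) ~ e^(−n φ(x*)) · sqrt(2π / (n · φ''(x*))) = sqrt(2π / (6n)) = sqrt(π/(3n)).
This is exact: substituting u = (x − 18)·sqrt(3n) gives I(n) = (1/sqrt(3n)) ∫_{−∞}^{∞} e^(−u^2) du = sqrt(π/(3n)).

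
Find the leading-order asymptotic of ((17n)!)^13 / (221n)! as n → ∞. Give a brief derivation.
((17n)!)^13/(221n)! ~ ((2π·17n)^(12/2) / sqrt(13)) · 13^(−13·17n)  →  0

Write N = 17n. Stirling: N! ~ sqrt(2π N)(N/e)^N and (13N)! ~ sqrt(2π·13N)·(13N/e)^(13N).
  (N!)^13/(13N)! ~ (2π N)^(13/2) (N/e)^(13N) / [sqrt(2π·13N) (13N/e)^(13N)]
     = (2π N)^(13/2) / sqrt(2π·13N) · (N/(13N))^(13N)
     = (2π N)^((13−1)/2) / sqrt(13) · 13^(−13N).
Since 13^13 > 1, the factor 13^(−13N) decays exponentially, so the ratio → 0. Substituting N = 17n gives the stated form.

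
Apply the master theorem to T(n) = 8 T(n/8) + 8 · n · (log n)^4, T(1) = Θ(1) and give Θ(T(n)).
T(n) = Θ(n · (log n)^5)

Here log_8 8 = 1 and f(n) = 8 · n · (log n)^4 = Θ(n^(log_8 8) · (log n)^4). This is the extended Case 2 of the master theorem (f matches the critical exponent up to log factors), giving T(n) = Θ(n^(log_8 8) · (log n)^(4+1)) = Θ(n · (log n)^5).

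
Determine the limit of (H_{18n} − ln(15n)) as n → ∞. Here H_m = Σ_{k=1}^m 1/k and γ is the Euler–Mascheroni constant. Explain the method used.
lim = ln(6/5) + γ

By Euler-Maclaurin, H_m = ln m + γ + O(1/m). So
  H_{18n} − ln(15n) = ln(18n) + γ − ln(15n) + O(1/n)
                       = ln(18/15) + γ + O(1/n).
Hence the limit is ln(18/15) + γ (= ln(6/5)).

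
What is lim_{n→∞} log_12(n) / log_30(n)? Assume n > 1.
lim = ln(30) / ln(12) = log_12(30)

Change of base: log_12(n) = ln n / ln 12 and log_30(n) = ln n / ln 30. The ratio is (ln n / ln 12) · (ln 30 / ln n) = ln 30 / ln 12, a constant independent of n. So the limit is ln 30 / ln 12 = log_12(30).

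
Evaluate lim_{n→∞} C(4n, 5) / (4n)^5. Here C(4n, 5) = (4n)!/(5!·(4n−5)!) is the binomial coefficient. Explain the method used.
lim = 1/5! = 1/120

With N = 4n → ∞: C(N, 5) / N^5 = [N(N−1)…(N−4)] / (5! · N^5) = (1/5!) · 1 · (1 − 1/(4n)) · (1 − 2/(4n)) · (1 − 3/(4n)) · (1 − 4/(4n)). Each factor → 1 as N → ∞, so the limit is 1/5! = 1/120.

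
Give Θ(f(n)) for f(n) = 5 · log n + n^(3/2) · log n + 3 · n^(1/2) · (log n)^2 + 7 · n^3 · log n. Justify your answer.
f(n) ∈ Θ(n^3 · log n)

Compare the terms by growth order. For large n, n^a · (log n)^b dominates n^a' · (log n)^b' iff a > a', or (a = a' and b > b'). Ranking the 4 terms shows the dominant one is 7 · n^3 · log n. Hence f(n) ∈ Θ(n^3 · log n).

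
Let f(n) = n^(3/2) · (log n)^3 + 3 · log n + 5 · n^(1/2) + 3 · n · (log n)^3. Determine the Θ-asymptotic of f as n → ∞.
f(n) ∈ Θ(n^(3/2) · (log n)^3)

Compare the terms by growth order. For large n, n^a · (log n)^b dominates n^a' · (log n)^b' iff a > a', or (a = a' and b > b'). Ranking the 4 terms shows the dominant one is n^(3/2) · (log n)^3. Hence f(n) ∈ Θ(n^(3/2) · (log n)^3).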